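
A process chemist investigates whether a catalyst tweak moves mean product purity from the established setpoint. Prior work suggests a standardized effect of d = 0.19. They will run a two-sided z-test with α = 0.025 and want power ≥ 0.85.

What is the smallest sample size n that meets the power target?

Set Φ(δ − 2.241) = 0.85; then δ − 2.241 = Φ⁻¹(0.85) = 1.036, giving δ = 3.278.
(The Φ(−δ − z_{α/2}) term is vanishingly small for δ > 0 and is dropped in the standard sample-size formula.)
δ = d·√n ⇒ n = (δ/d)² = (3.278 / 0.19)² = 297.62.
Round up to the next whole unit.

n = 298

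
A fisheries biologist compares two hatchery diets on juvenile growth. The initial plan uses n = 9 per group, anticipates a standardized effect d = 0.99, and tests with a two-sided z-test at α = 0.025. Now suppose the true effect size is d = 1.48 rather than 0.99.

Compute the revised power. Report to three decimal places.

With d = 1.48: δ = d·√(n/2) = 1.48 × √(9/2) = 3.1396. Critical value z_{0.0125} = 2.241.
Revised power = Φ(δ − 2.241) + Φ(−δ − 2.241) = Φ(0.898) + Φ(-5.381) = 0.8154 + 0.0000 = 0.8154.

Power ≈ 0.815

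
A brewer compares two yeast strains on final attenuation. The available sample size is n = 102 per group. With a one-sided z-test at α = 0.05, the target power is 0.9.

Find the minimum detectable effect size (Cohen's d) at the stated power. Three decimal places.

Required noncentrality: δ = z_{0.05} + z_{0.10} = 1.645 + 1.282 = 2.926.
δ = d·√(n/2) ⇒ d = δ/√(n/2) = 2.926/√(102/2) = 0.4098.

d ≈ 0.410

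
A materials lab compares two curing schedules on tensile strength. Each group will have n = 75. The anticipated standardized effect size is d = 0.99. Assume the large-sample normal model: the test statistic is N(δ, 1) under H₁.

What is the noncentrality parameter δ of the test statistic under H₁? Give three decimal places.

δ ≈ 6.062

The noncentrality parameter scales effect size by the design's sample-size factor: δ = d·√(n/2) = 0.99 × √(75/2) = 6.0625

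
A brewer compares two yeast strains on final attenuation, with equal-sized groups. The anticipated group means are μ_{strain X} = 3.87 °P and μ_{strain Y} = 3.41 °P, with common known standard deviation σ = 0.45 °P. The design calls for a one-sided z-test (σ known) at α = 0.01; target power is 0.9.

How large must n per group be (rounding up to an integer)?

n = 25 per group

Standardized effect: d = |μ_{strain X} − μ_{strain Y}| / σ = |3.87 − 3.41| / 0.45 = 1.0222
Set Φ(δ − 2.326) = 0.9; then δ − 2.326 = Φ⁻¹(0.9) = 1.282, giving δ = 3.608.
δ = d·√(n/2) ⇒ n = 2(δ/d)² = 2 × (3.608 / 1.0222)² = 24.91.
Round up to the next whole unit.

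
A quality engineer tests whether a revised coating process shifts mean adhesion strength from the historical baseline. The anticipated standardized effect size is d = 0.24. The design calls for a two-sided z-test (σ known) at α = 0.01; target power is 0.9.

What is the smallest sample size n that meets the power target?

n = 259

For power 0.9 need Φ(δ − z_{0.005}) = 0.9, so δ = z_{0.005} + z_{0.10} = 2.576 + 1.282 = 3.857.
(The Φ(−δ − z_{α/2}) term is vanishingly small for δ > 0 and is dropped in the standard sample-size formula.)
δ = d·√n ⇒ n = (δ/d)² = (3.857 / 0.24)² = 258.32.
Round up to the next whole unit.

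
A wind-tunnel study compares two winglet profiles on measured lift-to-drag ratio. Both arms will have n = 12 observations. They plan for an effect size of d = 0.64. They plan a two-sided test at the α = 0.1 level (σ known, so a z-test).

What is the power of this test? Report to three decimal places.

Power ≈ 0.470

Noncentrality parameter: δ = d·√(n/2) = 0.64 × √(12/2) = 1.5677
Critical value for a two-sided test at α = 0.1: z_{α/2} = 1.645.
Power = Φ(δ − 1.645) + Φ(−δ − 1.645) = Φ(-0.077) + Φ(-3.213) = 0.4692 + 0.0007 = 0.4699.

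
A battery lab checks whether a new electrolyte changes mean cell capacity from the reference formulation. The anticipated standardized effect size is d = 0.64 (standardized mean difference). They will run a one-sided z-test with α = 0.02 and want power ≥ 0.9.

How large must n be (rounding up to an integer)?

n = 28

Set Φ(δ − 2.054) = 0.9; then δ − 2.054 = Φ⁻¹(0.9) = 1.282, giving δ = 3.335.
δ = d·√n ⇒ n = (δ/d)² = (3.335 / 0.64)² = 27.16.
Rounding up, n = 28.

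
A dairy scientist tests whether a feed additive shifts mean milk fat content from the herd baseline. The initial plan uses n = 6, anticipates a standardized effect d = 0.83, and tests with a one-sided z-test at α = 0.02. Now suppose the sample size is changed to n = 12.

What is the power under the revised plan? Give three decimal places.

Power ≈ 0.794

With n = 12: δ = d·√n = 0.83 × √12 = 2.8752. Critical value z_{0.02} = 2.054.
Revised power = P(Z > 2.054 − δ) = Φ(0.821) = 0.7943.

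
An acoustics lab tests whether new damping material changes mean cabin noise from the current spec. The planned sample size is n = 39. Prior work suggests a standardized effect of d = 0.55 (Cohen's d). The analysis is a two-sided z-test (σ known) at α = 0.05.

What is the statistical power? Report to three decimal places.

Noncentrality parameter: λ = d·√n = 0.55 × √39 = 3.4347
Critical value for a two-sided test at α = 0.05: z_{α/2} = 1.960.
Power = Φ(λ − 1.960) + Φ(−λ − 1.960) = Φ(1.475) + Φ(-5.395) = 0.9299 + 0.0000 = 0.9299.

Power ≈ 0.930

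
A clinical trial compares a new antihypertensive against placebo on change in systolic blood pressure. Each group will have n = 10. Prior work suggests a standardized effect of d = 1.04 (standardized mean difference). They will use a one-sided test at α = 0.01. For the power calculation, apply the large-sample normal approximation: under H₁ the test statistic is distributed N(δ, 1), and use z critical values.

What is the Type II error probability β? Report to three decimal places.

Noncentrality parameter: δ = d·√(n/2) = 1.04 × √(10/2) = 2.3255
One-sided α = 0.01 → critical value z_{0.01} = 2.326.
Power = Φ(δ − 2.326) = Φ(-0.001) = 0.4997.
Type II error: β = 1 − power = 1 − 0.4997 = 0.5003.

β ≈ 0.500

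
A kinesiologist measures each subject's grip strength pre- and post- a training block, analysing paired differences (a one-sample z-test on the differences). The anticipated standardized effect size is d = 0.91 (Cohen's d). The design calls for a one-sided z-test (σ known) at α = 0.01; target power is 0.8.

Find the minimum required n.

Set Φ(δ − 2.326) = 0.8; then δ − 2.326 = Φ⁻¹(0.8) = 0.842, giving δ = 3.168.
δ = d·√n ⇒ n = (δ/d)² = (3.168 / 0.91)² = 12.12.
Rounding up, n = 13.

n = 13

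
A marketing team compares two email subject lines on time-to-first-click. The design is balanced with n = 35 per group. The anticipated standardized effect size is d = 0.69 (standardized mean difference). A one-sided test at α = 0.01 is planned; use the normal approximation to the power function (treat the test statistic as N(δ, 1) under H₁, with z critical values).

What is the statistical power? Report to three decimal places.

Noncentrality parameter: δ = d·√(n/2) = 0.69 × √(35/2) = 2.8865
One-sided α = 0.01 → critical value z_{0.01} = 2.326.
Power = Φ(δ − 2.326) = Φ(0.560) = 0.7123.

Power ≈ 0.712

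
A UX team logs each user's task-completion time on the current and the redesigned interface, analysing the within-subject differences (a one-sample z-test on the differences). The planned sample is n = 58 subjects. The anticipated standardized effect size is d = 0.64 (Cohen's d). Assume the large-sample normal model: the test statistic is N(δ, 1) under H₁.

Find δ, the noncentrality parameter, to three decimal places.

δ = d·√n = 0.64 × √58 = 4.8741

δ ≈ 4.874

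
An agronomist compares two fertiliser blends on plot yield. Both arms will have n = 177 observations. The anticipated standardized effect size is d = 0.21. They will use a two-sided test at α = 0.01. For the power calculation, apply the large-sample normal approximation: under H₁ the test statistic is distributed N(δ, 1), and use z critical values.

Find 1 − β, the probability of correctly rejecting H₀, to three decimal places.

Power ≈ 0.274

Noncentrality parameter: δ = d·√(n/2) = 0.21 × √(177/2) = 1.9756
Critical value for a two-sided test at α = 0.01: z_{α/2} = 2.576.
Power = Φ(δ − 2.576) + Φ(−δ − 2.576) = Φ(-0.600) + Φ(-4.551) = 0.2742 + 0.0000 = 0.2742.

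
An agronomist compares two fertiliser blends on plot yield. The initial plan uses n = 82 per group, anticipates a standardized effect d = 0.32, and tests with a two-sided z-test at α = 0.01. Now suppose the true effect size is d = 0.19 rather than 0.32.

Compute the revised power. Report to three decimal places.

Power ≈ 0.087

With d = 0.19: δ = d·√(n/2) = 0.19 × √(82/2) = 1.2166. Critical value z_{0.005} = 2.576.
Revised power = Φ(δ − 2.576) + Φ(−δ − 2.576) = Φ(-1.359) + Φ(-3.792) = 0.0870 + 0.0001 = 0.0871.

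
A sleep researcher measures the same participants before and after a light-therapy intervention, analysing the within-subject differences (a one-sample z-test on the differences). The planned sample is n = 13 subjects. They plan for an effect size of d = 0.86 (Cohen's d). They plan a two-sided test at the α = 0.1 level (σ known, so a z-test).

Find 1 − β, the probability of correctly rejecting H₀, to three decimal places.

Power ≈ 0.927

Noncentrality parameter: δ = d·√n = 0.86 × √13 = 3.1008
Two-sided α = 0.1 → critical value z_{0.05} = 1.645.
Power = Φ(δ − 1.645) + Φ(−δ − 1.645) = Φ(1.456) + Φ(-4.746) = 0.9273 + 0.0000 = 0.9273.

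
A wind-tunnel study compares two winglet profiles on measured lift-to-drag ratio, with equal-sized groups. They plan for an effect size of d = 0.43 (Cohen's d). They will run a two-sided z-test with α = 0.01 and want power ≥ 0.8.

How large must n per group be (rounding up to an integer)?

Set Φ(δ − 2.576) = 0.8; then δ − 2.576 = Φ⁻¹(0.8) = 0.842, giving δ = 3.417.
(For δ > 0 the lower-tail rejection region contributes negligibly to power, so the one-term inversion is standard.)
δ = d·√(n/2) ⇒ n = 2(δ/d)² = 2 × (3.417 / 0.43)² = 126.33.
Round up to the next whole unit.

n = 127 per group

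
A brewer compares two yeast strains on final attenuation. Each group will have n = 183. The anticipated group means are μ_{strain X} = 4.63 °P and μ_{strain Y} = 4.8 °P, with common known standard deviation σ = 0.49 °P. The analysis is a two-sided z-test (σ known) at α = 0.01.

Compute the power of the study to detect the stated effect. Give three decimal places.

Power ≈ 0.771

Standardized effect: d = |μ_{strain X} − μ_{strain Y}| / σ = |4.63 − 4.8| / 0.49 = 0.3469
Noncentrality parameter: δ = d·√(n/2) = 0.3469 × √(183/2) = 3.3187
Two-sided α = 0.01 → critical value z_{0.005} = 2.576.
Power = Φ(δ − 2.576) + Φ(−δ − 2.576) = Φ(0.743) + Φ(-5.894) = 0.7712 + 0.0000 = 0.7712.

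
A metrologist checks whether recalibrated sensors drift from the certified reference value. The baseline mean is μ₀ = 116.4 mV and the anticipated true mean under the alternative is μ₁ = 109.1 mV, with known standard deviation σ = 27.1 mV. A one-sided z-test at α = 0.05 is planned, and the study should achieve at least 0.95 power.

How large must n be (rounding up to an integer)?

n = 150

Standardized effect: d = |μ₁ − μ₀| / σ = |109.1 − 116.4| / 27.1 = 0.2694
Set Φ(δ − 1.645) = 0.95; then δ − 1.645 = Φ⁻¹(0.95) = 1.645, giving δ = 3.290.
δ = d·√n ⇒ n = (δ/d)² = (3.290 / 0.2694)² = 149.14.
Round up to the next whole unit.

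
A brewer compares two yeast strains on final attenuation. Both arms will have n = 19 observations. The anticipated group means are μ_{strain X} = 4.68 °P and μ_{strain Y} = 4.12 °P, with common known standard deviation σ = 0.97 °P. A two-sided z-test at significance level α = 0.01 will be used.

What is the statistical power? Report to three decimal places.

Standardized effect: d = |μ_{strain X} − μ_{strain Y}| / σ = |4.68 − 4.12| / 0.97 = 0.5773
Noncentrality parameter: λ = d·√(n/2) = 0.5773 × √(19/2) = 1.7794
Critical value for a two-sided test at α = 0.01: z_{α/2} = 2.576.
Power = Φ(λ − 2.576) + Φ(−λ − 2.576) = Φ(-0.796) + Φ(-4.355) = 0.2129 + 0.0000 = 0.2129.

Power ≈ 0.213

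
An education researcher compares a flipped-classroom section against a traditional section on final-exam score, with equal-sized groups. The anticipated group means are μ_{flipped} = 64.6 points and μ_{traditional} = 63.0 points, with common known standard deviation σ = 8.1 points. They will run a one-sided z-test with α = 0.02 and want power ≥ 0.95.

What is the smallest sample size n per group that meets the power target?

n = 702 per group

Standardized effect: d = |μ_{flipped} − μ_{traditional}| / σ = |64.6 − 63.0| / 8.1 = 0.1975
For power 0.95 need Φ(δ − z_{0.02}) = 0.95, so δ = z_{0.02} + z_{0.05} = 2.054 + 1.645 = 3.699.
δ = d·√(n/2) ⇒ n = 2(δ/d)² = 2 × (3.699 / 0.1975)² = 701.19.
Rounding up, n = 702 per group.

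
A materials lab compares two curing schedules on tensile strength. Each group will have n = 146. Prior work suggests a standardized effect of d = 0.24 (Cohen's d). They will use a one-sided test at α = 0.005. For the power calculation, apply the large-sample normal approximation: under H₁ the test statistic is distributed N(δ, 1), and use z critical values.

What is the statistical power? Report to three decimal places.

Power ≈ 0.300

Noncentrality parameter: δ = d·√(n/2) = 0.24 × √(146/2) = 2.0506
Critical value for a one-sided test at α = 0.005: z_α = 2.576.
Power = P(Z > 2.576 − δ) = Φ(-0.525) = 0.2997.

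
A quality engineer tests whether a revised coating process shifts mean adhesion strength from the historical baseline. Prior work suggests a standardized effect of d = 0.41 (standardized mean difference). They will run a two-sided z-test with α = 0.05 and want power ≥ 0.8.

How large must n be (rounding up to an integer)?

Set Φ(δ − 1.960) = 0.8; then δ − 1.960 = Φ⁻¹(0.8) = 0.842, giving δ = 2.802.
(The Φ(−δ − z_{α/2}) term is vanishingly small for δ > 0 and is dropped in the standard sample-size formula.)
δ = d·√n ⇒ n = (δ/d)² = (2.802 / 0.41)² = 46.69.
Round up to the next whole unit.

n = 47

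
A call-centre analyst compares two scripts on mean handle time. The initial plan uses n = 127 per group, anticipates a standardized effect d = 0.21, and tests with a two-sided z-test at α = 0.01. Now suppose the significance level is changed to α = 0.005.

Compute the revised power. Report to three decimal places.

Power ≈ 0.128

δ = d·√(n/2) = 0.21 × √(127/2) = 1.6734 (unchanged). New critical value: z_{0.0025} = 2.807.
Revised power = Φ(δ − 2.807) + Φ(−δ − 2.807) = Φ(-1.134) + Φ(-4.480) = 0.1285 + 0.0000 = 0.1285.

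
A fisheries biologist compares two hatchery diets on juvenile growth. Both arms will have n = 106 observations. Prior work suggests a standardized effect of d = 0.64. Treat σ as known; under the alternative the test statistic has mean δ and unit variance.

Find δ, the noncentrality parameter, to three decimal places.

The noncentrality parameter scales effect size by the design's sample-size factor: δ = d·√(n/2) = 0.64 × √(106/2) = 4.6593

δ ≈ 4.659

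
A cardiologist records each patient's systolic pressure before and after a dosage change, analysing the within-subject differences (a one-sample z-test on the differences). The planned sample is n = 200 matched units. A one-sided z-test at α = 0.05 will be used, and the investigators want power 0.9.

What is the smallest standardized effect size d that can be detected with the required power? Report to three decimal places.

d ≈ 0.207

Required noncentrality: δ = z_{0.05} + z_{0.10} = 1.645 + 1.282 = 2.926.
δ = d·√n ⇒ d = δ/√n = 2.926/√200 = 0.2069.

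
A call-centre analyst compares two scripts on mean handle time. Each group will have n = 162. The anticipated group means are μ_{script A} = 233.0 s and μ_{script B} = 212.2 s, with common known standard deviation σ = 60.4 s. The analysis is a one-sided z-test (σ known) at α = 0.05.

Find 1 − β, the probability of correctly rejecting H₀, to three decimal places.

Standardized effect: d = |μ_{script A} − μ_{script B}| / σ = |233.0 − 212.2| / 60.4 = 0.3444
Noncentrality parameter: δ = d·√(n/2) = 0.3444 × √(162/2) = 3.0993
Critical value for a one-sided test at α = 0.05: z_α = 1.645.
Power = P(Z > 1.645 − δ) = Φ(1.454) = 0.9271.

Power ≈ 0.927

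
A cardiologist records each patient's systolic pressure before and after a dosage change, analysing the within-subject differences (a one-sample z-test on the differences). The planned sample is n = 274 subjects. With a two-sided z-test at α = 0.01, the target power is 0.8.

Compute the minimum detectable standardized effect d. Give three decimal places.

Need Φ(δ − 2.576) = 0.8, so δ = 2.576 + 0.842 = 3.417.
(Lower-tail contribution to power is negligible for δ > 0.)
δ = d·√n ⇒ d = δ/√n = 3.417/√274 = 0.2065.

d ≈ 0.206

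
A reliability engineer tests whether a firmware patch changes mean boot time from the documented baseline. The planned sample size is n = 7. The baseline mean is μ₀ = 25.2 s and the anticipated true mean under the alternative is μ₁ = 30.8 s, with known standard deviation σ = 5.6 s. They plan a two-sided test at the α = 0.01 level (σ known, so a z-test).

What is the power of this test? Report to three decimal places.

Power ≈ 0.528

Standardized effect: d = |μ₁ − μ₀| / σ = |30.8 − 25.2| / 5.6 = 1.0000
Noncentrality parameter: δ = d·√n = 1.0000 × √7 = 2.6458
Two-sided α = 0.01 → critical value z_{0.005} = 2.576.
Power = Φ(δ − 2.576) + Φ(−δ − 2.576) = Φ(0.070) + Φ(-5.222) = 0.5279 + 0.0000 = 0.5279.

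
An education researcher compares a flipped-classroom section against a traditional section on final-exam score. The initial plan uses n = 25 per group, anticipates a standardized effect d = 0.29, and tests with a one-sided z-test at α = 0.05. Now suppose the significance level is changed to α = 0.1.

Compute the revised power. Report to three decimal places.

Power ≈ 0.399

δ = d·√(n/2) = 0.29 × √(25/2) = 1.0253 (unchanged). New critical value: z_{0.1} = 1.282.
Revised power = Φ(δ − 1.282) = Φ(-0.256) = 0.3989.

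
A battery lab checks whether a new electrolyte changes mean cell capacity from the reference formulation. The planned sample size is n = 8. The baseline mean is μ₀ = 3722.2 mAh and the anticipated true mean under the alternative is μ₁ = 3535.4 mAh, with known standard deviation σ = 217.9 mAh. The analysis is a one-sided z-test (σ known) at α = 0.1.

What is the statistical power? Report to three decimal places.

Standardized effect: d = |μ₁ − μ₀| / σ = |3535.4 − 3722.2| / 217.9 = 0.8573
Noncentrality parameter: δ = d·√n = 0.8573 × √8 = 2.4247
One-sided α = 0.1 → critical value z_{0.1} = 1.282.
Power = P(Z > 1.282 − δ) = Φ(1.143) = 0.8735.

Power ≈ 0.874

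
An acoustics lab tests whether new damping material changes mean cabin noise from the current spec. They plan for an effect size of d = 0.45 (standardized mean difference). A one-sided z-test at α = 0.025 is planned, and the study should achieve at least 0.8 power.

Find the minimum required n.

n = 39

For power 0.8 need Φ(δ − z_{0.025}) = 0.8, so δ = z_{0.025} + z_{0.20} = 1.960 + 0.842 = 2.802.
δ = d·√n ⇒ n = (δ/d)² = (2.802 / 0.45)² = 38.76.
Round up to the next whole unit.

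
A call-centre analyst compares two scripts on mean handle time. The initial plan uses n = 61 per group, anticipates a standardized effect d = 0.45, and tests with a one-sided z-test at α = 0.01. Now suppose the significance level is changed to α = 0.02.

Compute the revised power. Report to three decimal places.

Power ≈ 0.667

δ = d·√(n/2) = 0.45 × √(61/2) = 2.4852 (unchanged). New critical value: z_{0.02} = 2.054.
Revised power = P(Z > 2.054 − δ) = Φ(0.431) = 0.6669.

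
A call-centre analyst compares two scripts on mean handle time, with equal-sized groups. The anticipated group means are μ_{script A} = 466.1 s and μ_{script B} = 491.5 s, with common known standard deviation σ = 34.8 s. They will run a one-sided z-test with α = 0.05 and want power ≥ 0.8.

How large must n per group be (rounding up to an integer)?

n = 24 per group

Standardized effect: d = |μ_{script A} − μ_{script B}| / σ = |466.1 − 491.5| / 34.8 = 0.7299
For power 0.8 need Φ(δ − z_{0.05}) = 0.8, so δ = z_{0.05} + z_{0.20} = 1.645 + 0.842 = 2.486.
δ = d·√(n/2) ⇒ n = 2(δ/d)² = 2 × (2.486 / 0.7299)² = 23.21.
Round up to the next whole unit.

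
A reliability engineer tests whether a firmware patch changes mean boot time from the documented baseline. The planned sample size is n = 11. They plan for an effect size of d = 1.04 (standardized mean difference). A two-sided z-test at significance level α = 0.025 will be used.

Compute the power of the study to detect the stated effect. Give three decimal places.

Power ≈ 0.886

Noncentrality parameter: δ = d·√n = 1.04 × √11 = 3.4493
Two-sided α = 0.025 → critical value z_{0.0125} = 2.241.
Power = Φ(δ − 2.241) + Φ(−δ − 2.241) = Φ(1.208) + Φ(-5.691) = 0.8865 + 0.0000 = 0.8865.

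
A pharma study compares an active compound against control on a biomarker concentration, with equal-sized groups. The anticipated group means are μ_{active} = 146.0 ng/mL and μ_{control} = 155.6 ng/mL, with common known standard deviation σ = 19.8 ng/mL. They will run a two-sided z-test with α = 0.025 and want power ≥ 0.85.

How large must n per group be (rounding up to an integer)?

n = 92 per group

Standardized effect: d = |μ_{active} − μ_{control}| / σ = |146.0 − 155.6| / 19.8 = 0.4848
For power 0.85 need Φ(δ − z_{0.0125}) = 0.85, so δ = z_{0.0125} + z_{0.15} = 2.241 + 1.036 = 3.278.
(For δ > 0 the lower-tail rejection region contributes negligibly to power, so the one-term inversion is standard.)
δ = d·√(n/2) ⇒ n = 2(δ/d)² = 2 × (3.278 / 0.4848)² = 91.41.
Rounding up, n = 92 per group.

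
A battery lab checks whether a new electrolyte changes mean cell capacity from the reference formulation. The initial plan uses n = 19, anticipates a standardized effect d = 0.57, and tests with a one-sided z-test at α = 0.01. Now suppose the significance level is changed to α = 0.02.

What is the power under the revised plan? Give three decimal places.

δ = d·√n = 0.57 × √19 = 2.4846 (unchanged). New critical value: z_{0.02} = 2.054.
Revised power = Φ(δ − 2.054) = Φ(0.431) = 0.6667.

Power ≈ 0.667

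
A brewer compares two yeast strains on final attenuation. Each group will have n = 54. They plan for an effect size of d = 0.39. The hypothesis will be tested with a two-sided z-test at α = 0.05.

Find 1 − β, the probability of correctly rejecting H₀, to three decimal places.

Noncentrality parameter: δ = d·√(n/2) = 0.39 × √(54/2) = 2.0265
Critical value for a two-sided test at α = 0.05: z_{α/2} = 1.960.
Power = Φ(δ − 1.960) + Φ(−δ − 1.960) = Φ(0.067) + Φ(-3.986) = 0.5265 + 0.0000 = 0.5266.

Power ≈ 0.527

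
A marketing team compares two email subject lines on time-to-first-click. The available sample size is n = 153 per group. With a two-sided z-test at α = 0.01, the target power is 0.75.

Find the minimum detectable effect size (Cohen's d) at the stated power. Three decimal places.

d ≈ 0.372

Need Φ(δ − 2.576) = 0.75, so δ = 2.576 + 0.674 = 3.250.
(The second rejection-region term Φ(−δ − z_{α/2}) is negligible and dropped.)
δ = d·√(n/2) ⇒ d = δ/√(n/2) = 3.250/√(153/2) = 0.3716.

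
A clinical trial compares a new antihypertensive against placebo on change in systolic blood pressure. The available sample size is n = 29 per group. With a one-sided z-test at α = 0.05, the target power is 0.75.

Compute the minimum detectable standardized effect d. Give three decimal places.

d ≈ 0.609

Required noncentrality: δ = z_{0.05} + z_{0.25} = 1.645 + 0.674 = 2.319.
δ = d·√(n/2) ⇒ d = δ/√(n/2) = 2.319/√(29/2) = 0.6091.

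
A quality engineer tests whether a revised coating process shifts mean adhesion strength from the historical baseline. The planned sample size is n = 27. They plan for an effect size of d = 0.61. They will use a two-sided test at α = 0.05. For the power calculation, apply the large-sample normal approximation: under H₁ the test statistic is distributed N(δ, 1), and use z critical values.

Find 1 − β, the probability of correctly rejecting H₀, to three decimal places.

Noncentrality parameter: δ = d·√n = 0.61 × √27 = 3.1697
Two-sided α = 0.05 → critical value z_{0.025} = 1.960.
Power = Φ(δ − 1.960) + Φ(−δ − 1.960) = Φ(1.210) + Φ(-5.130) = 0.8868 + 0.0000 = 0.8868.

Power ≈ 0.887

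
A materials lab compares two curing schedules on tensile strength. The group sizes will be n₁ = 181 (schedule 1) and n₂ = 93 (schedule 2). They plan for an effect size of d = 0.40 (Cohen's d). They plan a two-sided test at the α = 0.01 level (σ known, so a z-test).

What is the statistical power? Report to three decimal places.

Power ≈ 0.712

Noncentrality parameter: δ = d / √(1/n₁ + 1/n₂) = 0.40 / √(1/181 + 1/93) = 3.1352
Critical value for a two-sided test at α = 0.01: z_{α/2} = 2.576.
Power = Φ(δ − 2.576) + Φ(−δ − 2.576) = Φ(0.559) + Φ(-5.711) = 0.7120 + 0.0000 = 0.7120.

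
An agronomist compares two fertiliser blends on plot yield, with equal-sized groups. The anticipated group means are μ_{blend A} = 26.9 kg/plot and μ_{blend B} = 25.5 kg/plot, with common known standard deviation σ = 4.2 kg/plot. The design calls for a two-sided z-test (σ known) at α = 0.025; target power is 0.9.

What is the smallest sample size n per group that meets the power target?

Standardized effect: d = |μ_{blend A} − μ_{blend B}| / σ = |26.9 − 25.5| / 4.2 = 0.3333
Set Φ(δ − 2.241) = 0.9; then δ − 2.241 = Φ⁻¹(0.9) = 1.282, giving δ = 3.523.
(For δ > 0 the lower-tail rejection region contributes negligibly to power, so the one-term inversion is standard.)
δ = d·√(n/2) ⇒ n = 2(δ/d)² = 2 × (3.523 / 0.3333)² = 223.40.
Round up to the next whole unit.

n = 224 per group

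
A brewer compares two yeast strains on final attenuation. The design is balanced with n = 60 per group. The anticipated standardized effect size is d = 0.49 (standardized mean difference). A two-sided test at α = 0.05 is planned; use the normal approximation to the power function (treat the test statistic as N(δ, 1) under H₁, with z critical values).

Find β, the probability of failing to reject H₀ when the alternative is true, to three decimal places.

Noncentrality parameter: δ = d·√(n/2) = 0.49 × √(60/2) = 2.6838
Two-sided α = 0.05 → critical value z_{0.025} = 1.960.
Power = Φ(δ − 1.960) + Φ(−δ − 1.960) = Φ(0.724) + Φ(-4.644) = 0.7654 + 0.0000 = 0.7654.
Type II error: β = 1 − power = 1 − 0.7654 = 0.2346.

β ≈ 0.235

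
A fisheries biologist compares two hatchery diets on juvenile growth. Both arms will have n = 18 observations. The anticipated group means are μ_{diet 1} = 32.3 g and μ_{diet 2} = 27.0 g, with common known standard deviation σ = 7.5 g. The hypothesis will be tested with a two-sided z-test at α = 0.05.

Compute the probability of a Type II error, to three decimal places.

Standardized effect: d = |μ_{diet 1} − μ_{diet 2}| / σ = |32.3 − 27.0| / 7.5 = 0.7067
Noncentrality parameter: δ = d·√(n/2) = 0.7067 × √(18/2) = 2.1200
Critical value for a two-sided test at α = 0.05: z_{α/2} = 1.960.
Power = Φ(δ − 1.960) + Φ(−δ − 1.960) = Φ(0.160) + Φ(-4.080) = 0.5636 + 0.0000 = 0.5636.
Type II error: β = 1 − power = 1 − 0.5636 = 0.4364.

β ≈ 0.436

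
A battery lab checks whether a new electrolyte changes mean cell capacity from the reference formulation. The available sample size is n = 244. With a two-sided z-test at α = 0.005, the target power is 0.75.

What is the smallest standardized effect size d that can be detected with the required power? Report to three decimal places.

d ≈ 0.223

Need Φ(δ − 2.807) = 0.75, so δ = 2.807 + 0.674 = 3.482.
(Lower-tail contribution to power is negligible for δ > 0.)
δ = d·√n ⇒ d = δ/√n = 3.482/√244 = 0.2229.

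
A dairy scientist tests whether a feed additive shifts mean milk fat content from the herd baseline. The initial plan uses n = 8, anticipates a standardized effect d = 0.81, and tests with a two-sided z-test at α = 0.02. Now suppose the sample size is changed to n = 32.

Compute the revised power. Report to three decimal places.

With n = 32: δ = d·√n = 0.81 × √32 = 4.5821. Critical value z_{0.01} = 2.326.
Revised power = Φ(δ − 2.326) + Φ(−δ − 2.326) = Φ(2.256) + Φ(-6.908) = 0.9880 + 0.0000 = 0.9880.

Power ≈ 0.988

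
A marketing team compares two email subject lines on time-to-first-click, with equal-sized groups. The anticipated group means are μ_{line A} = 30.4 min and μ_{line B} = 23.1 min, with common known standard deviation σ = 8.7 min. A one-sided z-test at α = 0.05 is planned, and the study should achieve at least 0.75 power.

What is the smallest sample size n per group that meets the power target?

n = 16 per group

Standardized effect: d = |μ_{line A} − μ_{line B}| / σ = |30.4 − 23.1| / 8.7 = 0.8391
Set Φ(δ − 1.645) = 0.75; then δ − 1.645 = Φ⁻¹(0.75) = 0.674, giving δ = 2.319.
δ = d·√(n/2) ⇒ n = 2(δ/d)² = 2 × (2.319 / 0.8391)² = 15.28.
Round up to the next whole unit.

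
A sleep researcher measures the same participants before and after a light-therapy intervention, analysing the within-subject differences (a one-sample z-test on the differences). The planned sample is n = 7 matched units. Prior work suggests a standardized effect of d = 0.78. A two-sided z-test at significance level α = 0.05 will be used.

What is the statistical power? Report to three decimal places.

Noncentrality parameter: δ = d·√n = 0.78 × √7 = 2.0637
Two-sided α = 0.05 → critical value z_{0.025} = 1.960.
Power = Φ(δ − 1.960) + Φ(−δ − 1.960) = Φ(0.104) + Φ(-4.024) = 0.5413 + 0.0000 = 0.5413.

Power ≈ 0.541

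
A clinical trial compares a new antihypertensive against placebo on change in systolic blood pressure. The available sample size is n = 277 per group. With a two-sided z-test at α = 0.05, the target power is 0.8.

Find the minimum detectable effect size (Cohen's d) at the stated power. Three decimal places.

Required noncentrality: δ = z_{0.025} + z_{0.20} = 1.960 + 0.842 = 2.802.
(Lower-tail contribution to power is negligible for δ > 0.)
δ = d·√(n/2) ⇒ d = δ/√(n/2) = 2.802/√(277/2) = 0.2381.

d ≈ 0.238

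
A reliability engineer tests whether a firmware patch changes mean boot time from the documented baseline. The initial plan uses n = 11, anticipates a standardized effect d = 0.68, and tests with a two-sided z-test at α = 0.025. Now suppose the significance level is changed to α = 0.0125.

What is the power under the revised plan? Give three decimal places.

δ = d·√n = 0.68 × √11 = 2.2553 (unchanged). New critical value: z_{0.0063} = 2.498.
Revised power = Φ(δ − 2.498) + Φ(−δ − 2.498) = Φ(-0.242) + Φ(-4.753) = 0.4042 + 0.0000 = 0.4042.

Power ≈ 0.404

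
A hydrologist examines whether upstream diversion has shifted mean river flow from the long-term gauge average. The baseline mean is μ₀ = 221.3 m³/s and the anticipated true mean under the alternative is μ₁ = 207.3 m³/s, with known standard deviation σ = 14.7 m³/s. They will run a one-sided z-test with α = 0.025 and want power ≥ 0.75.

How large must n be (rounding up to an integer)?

Standardized effect: d = |μ₁ − μ₀| / σ = |207.3 − 221.3| / 14.7 = 0.9524
For power 0.75 need Φ(δ − z_{0.025}) = 0.75, so δ = z_{0.025} + z_{0.25} = 1.960 + 0.674 = 2.634.
δ = d·√n ⇒ n = (δ/d)² = (2.634 / 0.9524)² = 7.65.
Rounding up, n = 8.

n = 8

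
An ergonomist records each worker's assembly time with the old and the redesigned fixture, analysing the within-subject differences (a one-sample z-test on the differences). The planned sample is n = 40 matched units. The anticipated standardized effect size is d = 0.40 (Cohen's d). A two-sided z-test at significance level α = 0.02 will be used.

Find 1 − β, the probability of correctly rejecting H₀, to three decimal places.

Power ≈ 0.581

Noncentrality parameter: δ = d·√n = 0.40 × √40 = 2.5298
Critical value for a two-sided test at α = 0.02: z_{α/2} = 2.326.
Power = Φ(δ − 2.326) + Φ(−δ − 2.326) = Φ(0.203) + Φ(-4.856) = 0.5806 + 0.0000 = 0.5806.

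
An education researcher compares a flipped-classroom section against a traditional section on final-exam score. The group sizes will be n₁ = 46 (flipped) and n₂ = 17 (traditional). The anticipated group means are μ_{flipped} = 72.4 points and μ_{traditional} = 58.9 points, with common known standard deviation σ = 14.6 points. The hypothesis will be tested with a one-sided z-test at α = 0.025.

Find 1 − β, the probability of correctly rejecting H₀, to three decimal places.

Power ≈ 0.903

Standardized effect: d = |μ_{flipped} − μ_{traditional}| / σ = |72.4 − 58.9| / 14.6 = 0.9247
Noncentrality parameter: λ = d / √(1/n₁ + 1/n₂) = 0.9247 / √(1/46 + 1/17) = 3.2577
Critical value for a one-sided test at α = 0.025: z_α = 1.960.
Power = Φ(λ − 1.960) = Φ(1.298) = 0.9028.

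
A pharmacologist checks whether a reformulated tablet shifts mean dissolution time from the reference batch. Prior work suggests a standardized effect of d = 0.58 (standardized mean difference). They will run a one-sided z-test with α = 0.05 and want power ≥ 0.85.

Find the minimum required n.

Set Φ(δ − 1.645) = 0.85; then δ − 1.645 = Φ⁻¹(0.85) = 1.036, giving δ = 2.681.
δ = d·√n ⇒ n = (δ/d)² = (2.681 / 0.58)² = 21.37.
Rounding up, n = 22.

n = 22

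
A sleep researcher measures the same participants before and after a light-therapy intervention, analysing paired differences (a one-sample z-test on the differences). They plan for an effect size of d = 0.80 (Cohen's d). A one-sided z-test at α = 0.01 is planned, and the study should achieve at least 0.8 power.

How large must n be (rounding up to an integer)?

Set Φ(δ − 2.326) = 0.8; then δ − 2.326 = Φ⁻¹(0.8) = 0.842, giving δ = 3.168.
δ = d·√n ⇒ n = (δ/d)² = (3.168 / 0.80)² = 15.68.
Round up to the next whole unit.

n = 16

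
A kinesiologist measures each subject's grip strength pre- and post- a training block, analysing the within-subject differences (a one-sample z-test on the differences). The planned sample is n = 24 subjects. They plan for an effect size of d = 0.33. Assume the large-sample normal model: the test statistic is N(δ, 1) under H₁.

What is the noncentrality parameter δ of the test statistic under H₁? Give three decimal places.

δ = d·√n = 0.33 × √24 = 1.6167

δ ≈ 1.617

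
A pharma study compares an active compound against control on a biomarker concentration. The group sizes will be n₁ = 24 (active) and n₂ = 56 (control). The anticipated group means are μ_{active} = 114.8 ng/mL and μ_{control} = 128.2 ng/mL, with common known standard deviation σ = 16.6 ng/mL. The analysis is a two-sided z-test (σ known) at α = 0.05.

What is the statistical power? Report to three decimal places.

Power ≈ 0.911

Standardized effect: d = |μ_{active} − μ_{control}| / σ = |114.8 − 128.2| / 16.6 = 0.8072
Noncentrality parameter: δ = d / √(1/n₁ + 1/n₂) = 0.8072 / √(1/24 + 1/56) = 3.3087
Two-sided α = 0.05 → critical value z_{0.025} = 1.960.
Power = Φ(δ − 1.960) + Φ(−δ − 1.960) = Φ(1.349) + Φ(-5.269) = 0.9113 + 0.0000 = 0.9113.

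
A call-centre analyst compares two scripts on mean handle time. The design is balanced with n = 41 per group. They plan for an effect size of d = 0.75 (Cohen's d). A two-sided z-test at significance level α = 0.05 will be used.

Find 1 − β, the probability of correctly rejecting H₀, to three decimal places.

Power ≈ 0.924

Noncentrality parameter: δ = d·√(n/2) = 0.75 × √(41/2) = 3.3958
Two-sided α = 0.05 → critical value z_{0.025} = 1.960.
Power = Φ(δ − 1.960) + Φ(−δ − 1.960) = Φ(1.436) + Φ(-5.356) = 0.9245 + 0.0000 = 0.9245.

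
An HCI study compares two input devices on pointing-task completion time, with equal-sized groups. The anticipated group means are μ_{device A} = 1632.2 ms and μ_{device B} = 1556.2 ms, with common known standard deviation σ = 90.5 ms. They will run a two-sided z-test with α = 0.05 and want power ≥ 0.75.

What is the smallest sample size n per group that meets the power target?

n = 20 per group

Standardized effect: d = |μ_{device A} − μ_{device B}| / σ = |1632.2 − 1556.2| / 90.5 = 0.8398
For power 0.75 need Φ(δ − z_{0.025}) = 0.75, so δ = z_{0.025} + z_{0.25} = 1.960 + 0.674 = 2.634.
(For δ > 0 the lower-tail rejection region contributes negligibly to power, so the one-term inversion is standard.)
δ = d·√(n/2) ⇒ n = 2(δ/d)² = 2 × (2.634 / 0.8398)² = 19.68.
Rounding up, n = 20 per group.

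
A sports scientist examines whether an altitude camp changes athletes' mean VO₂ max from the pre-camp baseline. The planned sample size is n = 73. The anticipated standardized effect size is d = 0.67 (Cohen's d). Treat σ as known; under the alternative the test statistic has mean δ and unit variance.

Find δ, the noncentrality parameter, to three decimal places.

δ = d·√n = 0.67 × √73 = 5.7245

δ ≈ 5.724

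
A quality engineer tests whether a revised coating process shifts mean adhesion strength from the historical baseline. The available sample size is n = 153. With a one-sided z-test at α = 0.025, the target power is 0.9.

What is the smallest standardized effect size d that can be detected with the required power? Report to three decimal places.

d ≈ 0.262

Required noncentrality: δ = z_{0.025} + z_{0.10} = 1.960 + 1.282 = 3.242.
δ = d·√n ⇒ d = δ/√n = 3.242/√153 = 0.2621.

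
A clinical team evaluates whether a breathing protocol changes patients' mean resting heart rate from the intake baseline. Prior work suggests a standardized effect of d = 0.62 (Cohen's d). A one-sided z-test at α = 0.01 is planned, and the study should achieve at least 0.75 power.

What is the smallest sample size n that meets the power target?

n = 24

For power 0.75 need Φ(δ − z_{0.01}) = 0.75, so δ = z_{0.01} + z_{0.25} = 2.326 + 0.674 = 3.001.
δ = d·√n ⇒ n = (δ/d)² = (3.001 / 0.62)² = 23.43.
Round up to the next whole unit.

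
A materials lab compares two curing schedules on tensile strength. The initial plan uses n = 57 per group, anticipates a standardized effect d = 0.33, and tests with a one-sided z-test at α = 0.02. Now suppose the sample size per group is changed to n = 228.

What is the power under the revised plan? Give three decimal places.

Power ≈ 0.929

With n = 228 per group: δ = d·√(n/2) = 0.33 × √(228/2) = 3.5234. Critical value z_{0.02} = 2.054.
Revised power = Φ(δ − 2.054) = Φ(1.470) = 0.9292.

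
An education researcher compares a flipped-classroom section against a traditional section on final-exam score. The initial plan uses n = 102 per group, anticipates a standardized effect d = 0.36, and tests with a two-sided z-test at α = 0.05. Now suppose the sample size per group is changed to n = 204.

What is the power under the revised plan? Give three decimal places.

With n = 204 per group: δ = d·√(n/2) = 0.36 × √(204/2) = 3.6358. Critical value z_{0.025} = 1.960.
Revised power = Φ(δ − 1.960) + Φ(−δ − 1.960) = Φ(1.676) + Φ(-5.596) = 0.9531 + 0.0000 = 0.9531.

Power ≈ 0.953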